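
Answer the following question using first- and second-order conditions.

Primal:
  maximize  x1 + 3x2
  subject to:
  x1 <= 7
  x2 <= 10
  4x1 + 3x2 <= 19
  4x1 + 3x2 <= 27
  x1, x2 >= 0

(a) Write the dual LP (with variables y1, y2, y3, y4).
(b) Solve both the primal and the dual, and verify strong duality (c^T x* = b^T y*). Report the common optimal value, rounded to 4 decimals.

The standard primal-dual pair for 'max c^T x s.t. A x <= b, x >= 0' is:
  Dual:  min b^T y  s.t.  A^T y >= c,  y >= 0.

So the dual LP is:
  minimize  7y1 + 10y2 + 19y3 + 27y4
  subject to:
    y1 + 4y3 + 4y4 >= 1
    y2 + 3y3 + 3y4 >= 3
    y1, y2, y3, y4 >= 0

Solving the primal: x* = (0, 6.3333).
  primal value c^T x* = 19.
Solving the dual: y* = (0, 0, 1, 0).
  dual value b^T y* = 19.
Strong duality: c^T x* = b^T y*. Confirmed.

19


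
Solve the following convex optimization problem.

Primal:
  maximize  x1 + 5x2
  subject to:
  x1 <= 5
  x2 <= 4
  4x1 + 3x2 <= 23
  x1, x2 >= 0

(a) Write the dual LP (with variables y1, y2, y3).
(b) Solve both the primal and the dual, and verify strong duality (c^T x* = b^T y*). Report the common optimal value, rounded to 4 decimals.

The standard primal-dual pair for 'max c^T x s.t. A x <= b, x >= 0' is:
  Dual:  min b^T y  s.t.  A^T y >= c,  y >= 0.

So the dual LP is:
  minimize  5y1 + 4y2 + 23y3
  subject to:
    y1 + 4y3 >= 1
    y2 + 3y3 >= 5
    y1, y2, y3 >= 0

Solving the primal: x* = (2.75, 4).
  primal value c^T x* = 22.75.
Solving the dual: y* = (0, 4.25, 0.25).
  dual value b^T y* = 22.75.
Strong duality: c^T x* = b^T y*. Confirmed.

22.75


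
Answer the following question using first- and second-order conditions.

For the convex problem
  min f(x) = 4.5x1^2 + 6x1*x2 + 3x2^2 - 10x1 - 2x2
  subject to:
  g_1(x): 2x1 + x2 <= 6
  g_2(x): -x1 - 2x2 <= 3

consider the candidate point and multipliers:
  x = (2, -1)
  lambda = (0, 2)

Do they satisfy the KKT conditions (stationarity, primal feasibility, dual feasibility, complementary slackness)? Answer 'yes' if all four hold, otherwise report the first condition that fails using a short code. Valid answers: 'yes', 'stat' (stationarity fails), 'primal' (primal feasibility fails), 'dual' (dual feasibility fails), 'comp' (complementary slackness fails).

Gradient of f: grad f(x) = Q x + c = (2, 4)
Constraint values g_i(x) = a_i^T x - b_i:
  g_1((2, -1)) = -3
  g_2((2, -1)) = -3
Stationarity residual: grad f(x) + sum_i lambda_i a_i = (0, 0)
  -> stationarity OK
Primal feasibility (all g_i <= 0): OK
Dual feasibility (all lambda_i >= 0): OK
Complementary slackness (lambda_i * g_i(x) = 0 for all i): FAILS

Verdict: the first failing condition is complementary_slackness -> comp.

comp


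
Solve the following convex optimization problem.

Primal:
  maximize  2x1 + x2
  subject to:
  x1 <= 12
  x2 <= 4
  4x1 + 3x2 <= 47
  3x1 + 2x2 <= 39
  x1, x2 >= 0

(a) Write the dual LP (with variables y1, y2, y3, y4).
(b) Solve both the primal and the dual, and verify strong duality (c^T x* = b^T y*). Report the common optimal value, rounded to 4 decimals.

The standard primal-dual pair for 'max c^T x s.t. A x <= b, x >= 0' is:
  Dual:  min b^T y  s.t.  A^T y >= c,  y >= 0.

So the dual LP is:
  minimize  12y1 + 4y2 + 47y3 + 39y4
  subject to:
    y1 + 4y3 + 3y4 >= 2
    y2 + 3y3 + 2y4 >= 1
    y1, y2, y3, y4 >= 0

Solving the primal: x* = (11.75, 0).
  primal value c^T x* = 23.5.
Solving the dual: y* = (0, 0, 0.5, 0).
  dual value b^T y* = 23.5.
Strong duality: c^T x* = b^T y*. Confirmed.

23.5


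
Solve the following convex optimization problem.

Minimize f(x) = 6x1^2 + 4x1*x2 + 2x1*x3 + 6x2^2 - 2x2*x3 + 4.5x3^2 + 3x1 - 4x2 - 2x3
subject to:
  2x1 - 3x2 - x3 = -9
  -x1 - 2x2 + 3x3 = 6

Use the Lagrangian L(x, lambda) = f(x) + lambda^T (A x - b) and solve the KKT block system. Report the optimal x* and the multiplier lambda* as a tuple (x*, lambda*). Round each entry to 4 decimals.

Form the Lagrangian:
  L(x, lambda) = (1/2) x^T Q x + c^T x + lambda^T (A x - b)
Stationarity (grad_x L = 0): Q x + c + A^T lambda = 0.
Primal feasibility: A x = b.

This gives the KKT block system:
  [ Q   A^T ] [ x     ]   [-c ]
  [ A    0  ] [ lambda ] = [ b ]

Solving the linear system:
  x*      = (-1.6348, 1.166, 2.2324)
  lambda* = (1.995, -3.4984)
  f(x*)   = 12.4561

x* = (-1.6348, 1.166, 2.2324), lambda* = (1.995, -3.4984)


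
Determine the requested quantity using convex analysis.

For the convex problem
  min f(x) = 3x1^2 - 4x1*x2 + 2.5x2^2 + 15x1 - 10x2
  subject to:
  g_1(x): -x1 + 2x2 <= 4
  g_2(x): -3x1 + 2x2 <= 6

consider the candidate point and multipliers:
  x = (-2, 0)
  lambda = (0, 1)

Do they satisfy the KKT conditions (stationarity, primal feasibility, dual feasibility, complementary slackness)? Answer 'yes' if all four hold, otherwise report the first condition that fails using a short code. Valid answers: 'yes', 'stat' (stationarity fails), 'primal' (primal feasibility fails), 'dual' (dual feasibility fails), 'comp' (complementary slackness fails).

Gradient of f: grad f(x) = Q x + c = (3, -2)
Constraint values g_i(x) = a_i^T x - b_i:
  g_1((-2, 0)) = -2
  g_2((-2, 0)) = 0
Stationarity residual: grad f(x) + sum_i lambda_i a_i = (0, 0)
  -> stationarity OK
Primal feasibility (all g_i <= 0): OK
Dual feasibility (all lambda_i >= 0): OK
Complementary slackness (lambda_i * g_i(x) = 0 for all i): OK

Verdict: yes, KKT holds.

yes


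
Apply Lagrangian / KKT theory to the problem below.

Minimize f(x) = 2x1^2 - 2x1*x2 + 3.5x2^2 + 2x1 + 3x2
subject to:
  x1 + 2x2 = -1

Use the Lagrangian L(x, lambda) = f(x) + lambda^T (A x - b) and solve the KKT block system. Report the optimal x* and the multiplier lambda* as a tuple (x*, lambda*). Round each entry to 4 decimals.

Form the Lagrangian:
  L(x, lambda) = (1/2) x^T Q x + c^T x + lambda^T (A x - b)
Stationarity (grad_x L = 0): Q x + c + A^T lambda = 0.
Primal feasibility: A x = b.

This gives the KKT block system:
  [ Q   A^T ] [ x     ]   [-c ]
  [ A    0  ] [ lambda ] = [ b ]

Solving the linear system:
  x*      = (-0.4194, -0.2903)
  lambda* = (-0.9032)
  f(x*)   = -1.3065

x* = (-0.4194, -0.2903), lambda* = (-0.9032)


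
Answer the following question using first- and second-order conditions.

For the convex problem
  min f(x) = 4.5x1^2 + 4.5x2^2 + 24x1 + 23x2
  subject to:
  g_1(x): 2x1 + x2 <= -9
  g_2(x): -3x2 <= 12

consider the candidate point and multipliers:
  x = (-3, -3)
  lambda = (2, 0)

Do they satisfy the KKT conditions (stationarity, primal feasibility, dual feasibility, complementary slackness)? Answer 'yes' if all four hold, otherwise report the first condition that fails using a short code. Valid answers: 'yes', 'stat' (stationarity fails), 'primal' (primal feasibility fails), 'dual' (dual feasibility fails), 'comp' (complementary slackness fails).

Gradient of f: grad f(x) = Q x + c = (-3, -4)
Constraint values g_i(x) = a_i^T x - b_i:
  g_1((-3, -3)) = 0
  g_2((-3, -3)) = -3
Stationarity residual: grad f(x) + sum_i lambda_i a_i = (1, -2)
  -> stationarity FAILS
Primal feasibility (all g_i <= 0): OK
Dual feasibility (all lambda_i >= 0): OK
Complementary slackness (lambda_i * g_i(x) = 0 for all i): OK

Verdict: the first failing condition is stationarity -> stat.

stat


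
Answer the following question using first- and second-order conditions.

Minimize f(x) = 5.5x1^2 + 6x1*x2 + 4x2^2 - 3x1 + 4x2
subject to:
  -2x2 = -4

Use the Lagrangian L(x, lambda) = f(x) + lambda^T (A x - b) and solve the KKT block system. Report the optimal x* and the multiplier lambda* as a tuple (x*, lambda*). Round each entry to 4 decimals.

Form the Lagrangian:
  L(x, lambda) = (1/2) x^T Q x + c^T x + lambda^T (A x - b)
Stationarity (grad_x L = 0): Q x + c + A^T lambda = 0.
Primal feasibility: A x = b.

This gives the KKT block system:
  [ Q   A^T ] [ x     ]   [-c ]
  [ A    0  ] [ lambda ] = [ b ]

Solving the linear system:
  x*      = (-0.8182, 2)
  lambda* = (7.5455)
  f(x*)   = 20.3182

x* = (-0.8182, 2), lambda* = (7.5455)


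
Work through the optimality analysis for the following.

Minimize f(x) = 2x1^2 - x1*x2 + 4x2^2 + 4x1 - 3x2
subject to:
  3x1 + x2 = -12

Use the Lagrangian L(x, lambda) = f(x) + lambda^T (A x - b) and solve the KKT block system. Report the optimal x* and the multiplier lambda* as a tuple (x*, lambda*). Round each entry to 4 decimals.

Form the Lagrangian:
  L(x, lambda) = (1/2) x^T Q x + c^T x + lambda^T (A x - b)
Stationarity (grad_x L = 0): Q x + c + A^T lambda = 0.
Primal feasibility: A x = b.

This gives the KKT block system:
  [ Q   A^T ] [ x     ]   [-c ]
  [ A    0  ] [ lambda ] = [ b ]

Solving the linear system:
  x*      = (-3.8171, -0.5488)
  lambda* = (3.5732)
  f(x*)   = 14.628

x* = (-3.8171, -0.5488), lambda* = (3.5732)


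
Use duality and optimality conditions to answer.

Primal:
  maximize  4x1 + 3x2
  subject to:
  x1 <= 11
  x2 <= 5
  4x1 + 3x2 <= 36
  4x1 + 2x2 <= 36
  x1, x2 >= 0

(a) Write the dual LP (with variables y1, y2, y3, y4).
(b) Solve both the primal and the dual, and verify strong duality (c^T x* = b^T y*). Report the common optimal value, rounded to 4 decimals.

The standard primal-dual pair for 'max c^T x s.t. A x <= b, x >= 0' is:
  Dual:  min b^T y  s.t.  A^T y >= c,  y >= 0.

So the dual LP is:
  minimize  11y1 + 5y2 + 36y3 + 36y4
  subject to:
    y1 + 4y3 + 4y4 >= 4
    y2 + 3y3 + 2y4 >= 3
    y1, y2, y3, y4 >= 0

Solving the primal: x* = (9, 0).
  primal value c^T x* = 36.
Solving the dual: y* = (0, 0, 1, 0).
  dual value b^T y* = 36.
Strong duality: c^T x* = b^T y*. Confirmed.

36


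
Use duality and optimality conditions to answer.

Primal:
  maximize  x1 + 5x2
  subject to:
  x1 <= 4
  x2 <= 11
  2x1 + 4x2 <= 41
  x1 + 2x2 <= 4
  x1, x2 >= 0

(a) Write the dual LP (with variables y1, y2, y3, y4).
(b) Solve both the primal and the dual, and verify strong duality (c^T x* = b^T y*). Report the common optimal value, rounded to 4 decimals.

The standard primal-dual pair for 'max c^T x s.t. A x <= b, x >= 0' is:
  Dual:  min b^T y  s.t.  A^T y >= c,  y >= 0.

So the dual LP is:
  minimize  4y1 + 11y2 + 41y3 + 4y4
  subject to:
    y1 + 2y3 + y4 >= 1
    y2 + 4y3 + 2y4 >= 5
    y1, y2, y3, y4 >= 0

Solving the primal: x* = (0, 2).
  primal value c^T x* = 10.
Solving the dual: y* = (0, 0, 0, 2.5).
  dual value b^T y* = 10.
Strong duality: c^T x* = b^T y*. Confirmed.

10


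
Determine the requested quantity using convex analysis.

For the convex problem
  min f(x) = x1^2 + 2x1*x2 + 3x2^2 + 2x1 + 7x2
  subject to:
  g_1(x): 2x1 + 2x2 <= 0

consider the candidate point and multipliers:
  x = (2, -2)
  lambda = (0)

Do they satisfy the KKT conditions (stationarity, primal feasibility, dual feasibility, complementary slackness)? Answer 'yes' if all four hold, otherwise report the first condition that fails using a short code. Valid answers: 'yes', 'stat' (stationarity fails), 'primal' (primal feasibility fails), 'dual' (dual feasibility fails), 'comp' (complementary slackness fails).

Gradient of f: grad f(x) = Q x + c = (2, -1)
Constraint values g_i(x) = a_i^T x - b_i:
  g_1((2, -2)) = 0
Stationarity residual: grad f(x) + sum_i lambda_i a_i = (2, -1)
  -> stationarity FAILS
Primal feasibility (all g_i <= 0): OK
Dual feasibility (all lambda_i >= 0): OK
Complementary slackness (lambda_i * g_i(x) = 0 for all i): OK

Verdict: the first failing condition is stationarity -> stat.

stat


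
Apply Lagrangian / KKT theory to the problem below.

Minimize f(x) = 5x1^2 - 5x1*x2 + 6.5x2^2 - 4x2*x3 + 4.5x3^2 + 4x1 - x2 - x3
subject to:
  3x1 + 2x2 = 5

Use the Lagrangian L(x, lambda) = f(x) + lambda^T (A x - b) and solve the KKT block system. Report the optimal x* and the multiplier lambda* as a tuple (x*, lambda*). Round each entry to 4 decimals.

Form the Lagrangian:
  L(x, lambda) = (1/2) x^T Q x + c^T x + lambda^T (A x - b)
Stationarity (grad_x L = 0): Q x + c + A^T lambda = 0.
Primal feasibility: A x = b.

This gives the KKT block system:
  [ Q   A^T ] [ x     ]   [-c ]
  [ A    0  ] [ lambda ] = [ b ]

Solving the linear system:
  x*      = (0.9635, 1.0547, 0.5799)
  lambda* = (-2.7872)
  f(x*)   = 8.0777

x* = (0.9635, 1.0547, 0.5799), lambda* = (-2.7872)


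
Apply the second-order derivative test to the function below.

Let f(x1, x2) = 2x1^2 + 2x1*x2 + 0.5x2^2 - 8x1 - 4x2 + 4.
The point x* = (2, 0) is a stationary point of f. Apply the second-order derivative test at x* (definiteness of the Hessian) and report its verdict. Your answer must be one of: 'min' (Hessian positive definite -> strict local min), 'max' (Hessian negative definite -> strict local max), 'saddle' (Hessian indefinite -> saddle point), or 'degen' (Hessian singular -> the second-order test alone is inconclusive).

Compute the Hessian H = grad^2 f:
  H = [[4, 2], [2, 1]]
Verify stationarity: grad f(x*) = H x* + g = (0, 0).
Eigenvalues of H: 0, 5.
H has a zero eigenvalue (singular; positive semidefinite but not definite), so H is neither positive definite, negative definite, nor indefinite. The second-order test alone is inconclusive -> degen.
(Indeed, f is constant along the null direction of H through x*, so x* is not a strict local extremum.)

degen


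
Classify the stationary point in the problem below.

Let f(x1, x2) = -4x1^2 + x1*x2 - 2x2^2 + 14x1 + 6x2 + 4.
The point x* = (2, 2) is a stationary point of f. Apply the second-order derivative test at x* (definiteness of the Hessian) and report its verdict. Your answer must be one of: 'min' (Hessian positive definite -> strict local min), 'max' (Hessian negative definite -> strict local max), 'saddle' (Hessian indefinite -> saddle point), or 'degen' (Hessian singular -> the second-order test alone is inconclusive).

Compute the Hessian H = grad^2 f:
  H = [[-8, 1], [1, -4]]
Verify stationarity: grad f(x*) = H x* + g = (0, 0).
Eigenvalues of H: -8.2361, -3.7639.
Both eigenvalues < 0, so H is negative definite -> x* is a strict local max.

max


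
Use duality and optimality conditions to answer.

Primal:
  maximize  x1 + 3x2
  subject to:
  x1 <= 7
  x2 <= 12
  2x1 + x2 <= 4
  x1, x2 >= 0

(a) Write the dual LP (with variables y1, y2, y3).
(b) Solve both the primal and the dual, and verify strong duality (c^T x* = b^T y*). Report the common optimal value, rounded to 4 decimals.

The standard primal-dual pair for 'max c^T x s.t. A x <= b, x >= 0' is:
  Dual:  min b^T y  s.t.  A^T y >= c,  y >= 0.

So the dual LP is:
  minimize  7y1 + 12y2 + 4y3
  subject to:
    y1 + 2y3 >= 1
    y2 + y3 >= 3
    y1, y2, y3 >= 0

Solving the primal: x* = (0, 4).
  primal value c^T x* = 12.
Solving the dual: y* = (0, 0, 3).
  dual value b^T y* = 12.
Strong duality: c^T x* = b^T y*. Confirmed.

12


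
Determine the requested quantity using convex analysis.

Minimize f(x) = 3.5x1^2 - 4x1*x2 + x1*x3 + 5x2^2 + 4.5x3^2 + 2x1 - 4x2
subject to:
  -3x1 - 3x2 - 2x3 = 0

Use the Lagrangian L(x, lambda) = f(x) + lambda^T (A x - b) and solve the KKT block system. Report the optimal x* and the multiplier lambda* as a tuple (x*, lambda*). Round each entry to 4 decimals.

Form the Lagrangian:
  L(x, lambda) = (1/2) x^T Q x + c^T x + lambda^T (A x - b)
Stationarity (grad_x L = 0): Q x + c + A^T lambda = 0.
Primal feasibility: A x = b.

This gives the KKT block system:
  [ Q   A^T ] [ x     ]   [-c ]
  [ A    0  ] [ lambda ] = [ b ]

Solving the linear system:
  x*      = (-0.2316, 0.2452, -0.0203)
  lambda* = (-0.2074)
  f(x*)   = -0.7219

x* = (-0.2316, 0.2452, -0.0203), lambda* = (-0.2074)


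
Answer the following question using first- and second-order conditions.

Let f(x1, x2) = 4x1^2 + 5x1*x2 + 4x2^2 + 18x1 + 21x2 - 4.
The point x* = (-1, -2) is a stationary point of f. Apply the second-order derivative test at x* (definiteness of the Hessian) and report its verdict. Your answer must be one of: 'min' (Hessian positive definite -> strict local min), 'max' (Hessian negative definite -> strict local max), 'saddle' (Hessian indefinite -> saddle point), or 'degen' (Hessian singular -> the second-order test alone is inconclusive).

Compute the Hessian H = grad^2 f:
  H = [[8, 5], [5, 8]]
Verify stationarity: grad f(x*) = H x* + g = (0, 0).
Eigenvalues of H: 3, 13.
Both eigenvalues > 0, so H is positive definite -> x* is a strict local min.

min


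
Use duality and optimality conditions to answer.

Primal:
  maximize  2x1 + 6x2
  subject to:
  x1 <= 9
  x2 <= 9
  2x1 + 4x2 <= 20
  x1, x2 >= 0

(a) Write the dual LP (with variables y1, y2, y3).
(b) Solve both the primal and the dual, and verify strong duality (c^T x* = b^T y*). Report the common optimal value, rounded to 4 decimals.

The standard primal-dual pair for 'max c^T x s.t. A x <= b, x >= 0' is:
  Dual:  min b^T y  s.t.  A^T y >= c,  y >= 0.

So the dual LP is:
  minimize  9y1 + 9y2 + 20y3
  subject to:
    y1 + 2y3 >= 2
    y2 + 4y3 >= 6
    y1, y2, y3 >= 0

Solving the primal: x* = (0, 5).
  primal value c^T x* = 30.
Solving the dual: y* = (0, 0, 1.5).
  dual value b^T y* = 30.
Strong duality: c^T x* = b^T y*. Confirmed.

30


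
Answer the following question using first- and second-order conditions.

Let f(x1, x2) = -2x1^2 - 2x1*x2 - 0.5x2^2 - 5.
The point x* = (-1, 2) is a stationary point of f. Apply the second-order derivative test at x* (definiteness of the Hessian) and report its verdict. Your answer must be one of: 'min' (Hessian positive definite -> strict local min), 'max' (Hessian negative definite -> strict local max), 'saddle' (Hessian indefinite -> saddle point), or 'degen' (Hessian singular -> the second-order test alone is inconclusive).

Compute the Hessian H = grad^2 f:
  H = [[-4, -2], [-2, -1]]
Verify stationarity: grad f(x*) = H x* + g = (0, 0).
Eigenvalues of H: -5, 0.
H has a zero eigenvalue (singular; negative semidefinite but not definite), so H is neither positive definite, negative definite, nor indefinite. The second-order test alone is inconclusive -> degen.
(Indeed, f is constant along the null direction of H through x*, so x* is not a strict local extremum.)

degen


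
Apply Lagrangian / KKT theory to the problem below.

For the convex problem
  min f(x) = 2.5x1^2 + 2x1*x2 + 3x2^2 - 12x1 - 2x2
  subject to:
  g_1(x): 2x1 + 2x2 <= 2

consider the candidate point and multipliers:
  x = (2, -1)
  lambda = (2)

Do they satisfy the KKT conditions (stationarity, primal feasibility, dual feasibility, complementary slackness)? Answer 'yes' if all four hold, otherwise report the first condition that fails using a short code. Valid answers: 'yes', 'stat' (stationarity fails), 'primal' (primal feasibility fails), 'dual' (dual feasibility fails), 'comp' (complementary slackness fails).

Gradient of f: grad f(x) = Q x + c = (-4, -4)
Constraint values g_i(x) = a_i^T x - b_i:
  g_1((2, -1)) = 0
Stationarity residual: grad f(x) + sum_i lambda_i a_i = (0, 0)
  -> stationarity OK
Primal feasibility (all g_i <= 0): OK
Dual feasibility (all lambda_i >= 0): OK
Complementary slackness (lambda_i * g_i(x) = 0 for all i): OK

Verdict: yes, KKT holds.

yes


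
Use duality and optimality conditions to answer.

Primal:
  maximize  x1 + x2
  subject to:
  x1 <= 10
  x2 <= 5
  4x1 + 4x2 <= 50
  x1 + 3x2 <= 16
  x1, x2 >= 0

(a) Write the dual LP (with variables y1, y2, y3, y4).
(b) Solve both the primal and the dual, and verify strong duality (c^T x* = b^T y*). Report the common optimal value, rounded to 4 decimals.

The standard primal-dual pair for 'max c^T x s.t. A x <= b, x >= 0' is:
  Dual:  min b^T y  s.t.  A^T y >= c,  y >= 0.

So the dual LP is:
  minimize  10y1 + 5y2 + 50y3 + 16y4
  subject to:
    y1 + 4y3 + y4 >= 1
    y2 + 4y3 + 3y4 >= 1
    y1, y2, y3, y4 >= 0

Solving the primal: x* = (10, 2).
  primal value c^T x* = 12.
Solving the dual: y* = (0.6667, 0, 0, 0.3333).
  dual value b^T y* = 12.
Strong duality: c^T x* = b^T y*. Confirmed.

12


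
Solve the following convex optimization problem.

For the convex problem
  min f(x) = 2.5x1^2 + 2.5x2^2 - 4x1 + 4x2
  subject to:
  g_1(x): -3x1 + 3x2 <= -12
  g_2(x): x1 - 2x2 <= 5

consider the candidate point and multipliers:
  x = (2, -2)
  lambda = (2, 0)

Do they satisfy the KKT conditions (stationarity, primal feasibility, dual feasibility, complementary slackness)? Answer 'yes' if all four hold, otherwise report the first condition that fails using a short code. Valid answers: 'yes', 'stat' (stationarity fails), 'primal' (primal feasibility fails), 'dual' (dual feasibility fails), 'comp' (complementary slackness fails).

Gradient of f: grad f(x) = Q x + c = (6, -6)
Constraint values g_i(x) = a_i^T x - b_i:
  g_1((2, -2)) = 0
  g_2((2, -2)) = 1
Stationarity residual: grad f(x) + sum_i lambda_i a_i = (0, 0)
  -> stationarity OK
Primal feasibility (all g_i <= 0): FAILS
Dual feasibility (all lambda_i >= 0): OK
Complementary slackness (lambda_i * g_i(x) = 0 for all i): OK

Verdict: the first failing condition is primal_feasibility -> primal.

primal


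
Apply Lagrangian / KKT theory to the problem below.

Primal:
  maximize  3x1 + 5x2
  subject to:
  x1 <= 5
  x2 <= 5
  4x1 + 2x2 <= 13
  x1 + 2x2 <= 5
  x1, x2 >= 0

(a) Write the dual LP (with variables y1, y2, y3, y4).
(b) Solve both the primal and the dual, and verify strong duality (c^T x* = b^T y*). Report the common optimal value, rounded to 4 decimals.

The standard primal-dual pair for 'max c^T x s.t. A x <= b, x >= 0' is:
  Dual:  min b^T y  s.t.  A^T y >= c,  y >= 0.

So the dual LP is:
  minimize  5y1 + 5y2 + 13y3 + 5y4
  subject to:
    y1 + 4y3 + y4 >= 3
    y2 + 2y3 + 2y4 >= 5
    y1, y2, y3, y4 >= 0

Solving the primal: x* = (2.6667, 1.1667).
  primal value c^T x* = 13.8333.
Solving the dual: y* = (0, 0, 0.1667, 2.3333).
  dual value b^T y* = 13.8333.
Strong duality: c^T x* = b^T y*. Confirmed.

13.8333


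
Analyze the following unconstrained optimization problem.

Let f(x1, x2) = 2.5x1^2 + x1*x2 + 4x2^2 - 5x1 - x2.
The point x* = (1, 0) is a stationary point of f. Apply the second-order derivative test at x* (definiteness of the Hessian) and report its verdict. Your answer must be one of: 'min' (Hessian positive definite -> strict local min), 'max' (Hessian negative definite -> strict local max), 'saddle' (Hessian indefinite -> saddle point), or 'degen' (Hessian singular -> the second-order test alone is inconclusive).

Compute the Hessian H = grad^2 f:
  H = [[5, 1], [1, 8]]
Verify stationarity: grad f(x*) = H x* + g = (0, 0).
Eigenvalues of H: 4.6972, 8.3028.
Both eigenvalues > 0, so H is positive definite -> x* is a strict local min.

min


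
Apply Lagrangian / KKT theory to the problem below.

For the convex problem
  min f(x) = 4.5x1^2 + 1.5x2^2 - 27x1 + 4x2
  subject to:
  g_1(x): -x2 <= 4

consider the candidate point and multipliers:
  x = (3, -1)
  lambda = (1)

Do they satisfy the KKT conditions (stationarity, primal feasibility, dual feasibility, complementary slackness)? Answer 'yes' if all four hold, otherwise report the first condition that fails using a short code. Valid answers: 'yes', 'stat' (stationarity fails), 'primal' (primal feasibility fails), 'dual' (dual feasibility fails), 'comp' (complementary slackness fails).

Gradient of f: grad f(x) = Q x + c = (0, 1)
Constraint values g_i(x) = a_i^T x - b_i:
  g_1((3, -1)) = -3
Stationarity residual: grad f(x) + sum_i lambda_i a_i = (0, 0)
  -> stationarity OK
Primal feasibility (all g_i <= 0): OK
Dual feasibility (all lambda_i >= 0): OK
Complementary slackness (lambda_i * g_i(x) = 0 for all i): FAILS

Verdict: the first failing condition is complementary_slackness -> comp.

comp


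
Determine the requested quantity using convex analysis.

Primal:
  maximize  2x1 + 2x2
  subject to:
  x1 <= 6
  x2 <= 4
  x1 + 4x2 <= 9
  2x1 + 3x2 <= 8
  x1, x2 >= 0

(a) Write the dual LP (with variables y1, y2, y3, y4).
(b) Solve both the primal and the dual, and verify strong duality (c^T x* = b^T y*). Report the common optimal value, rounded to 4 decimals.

The standard primal-dual pair for 'max c^T x s.t. A x <= b, x >= 0' is:
  Dual:  min b^T y  s.t.  A^T y >= c,  y >= 0.

So the dual LP is:
  minimize  6y1 + 4y2 + 9y3 + 8y4
  subject to:
    y1 + y3 + 2y4 >= 2
    y2 + 4y3 + 3y4 >= 2
    y1, y2, y3, y4 >= 0

Solving the primal: x* = (4, 0).
  primal value c^T x* = 8.
Solving the dual: y* = (0, 0, 0, 1).
  dual value b^T y* = 8.
Strong duality: c^T x* = b^T y*. Confirmed.

8


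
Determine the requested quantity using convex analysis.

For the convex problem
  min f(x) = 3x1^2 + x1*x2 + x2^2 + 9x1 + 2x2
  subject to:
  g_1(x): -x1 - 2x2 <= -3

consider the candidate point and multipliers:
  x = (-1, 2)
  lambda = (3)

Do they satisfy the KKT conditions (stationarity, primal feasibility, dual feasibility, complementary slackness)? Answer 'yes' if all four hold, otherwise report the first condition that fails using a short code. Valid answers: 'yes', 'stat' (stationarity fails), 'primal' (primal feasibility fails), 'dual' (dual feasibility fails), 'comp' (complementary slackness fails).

Gradient of f: grad f(x) = Q x + c = (5, 5)
Constraint values g_i(x) = a_i^T x - b_i:
  g_1((-1, 2)) = 0
Stationarity residual: grad f(x) + sum_i lambda_i a_i = (2, -1)
  -> stationarity FAILS
Primal feasibility (all g_i <= 0): OK
Dual feasibility (all lambda_i >= 0): OK
Complementary slackness (lambda_i * g_i(x) = 0 for all i): OK

Verdict: the first failing condition is stationarity -> stat.

stat


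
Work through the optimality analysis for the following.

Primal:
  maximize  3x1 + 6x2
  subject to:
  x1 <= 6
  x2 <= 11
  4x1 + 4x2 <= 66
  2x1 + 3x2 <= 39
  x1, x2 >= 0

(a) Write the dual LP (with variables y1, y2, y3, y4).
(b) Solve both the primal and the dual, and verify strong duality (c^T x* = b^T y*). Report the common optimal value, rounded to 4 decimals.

The standard primal-dual pair for 'max c^T x s.t. A x <= b, x >= 0' is:
  Dual:  min b^T y  s.t.  A^T y >= c,  y >= 0.

So the dual LP is:
  minimize  6y1 + 11y2 + 66y3 + 39y4
  subject to:
    y1 + 4y3 + 2y4 >= 3
    y2 + 4y3 + 3y4 >= 6
    y1, y2, y3, y4 >= 0

Solving the primal: x* = (3, 11).
  primal value c^T x* = 75.
Solving the dual: y* = (0, 1.5, 0, 1.5).
  dual value b^T y* = 75.
Strong duality: c^T x* = b^T y*. Confirmed.

75


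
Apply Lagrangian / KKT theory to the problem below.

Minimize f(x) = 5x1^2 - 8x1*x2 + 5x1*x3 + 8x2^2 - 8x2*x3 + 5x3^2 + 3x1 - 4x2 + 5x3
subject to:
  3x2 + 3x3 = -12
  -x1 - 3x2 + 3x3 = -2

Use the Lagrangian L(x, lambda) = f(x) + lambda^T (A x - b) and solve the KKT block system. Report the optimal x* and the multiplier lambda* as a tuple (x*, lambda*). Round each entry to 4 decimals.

Form the Lagrangian:
  L(x, lambda) = (1/2) x^T Q x + c^T x + lambda^T (A x - b)
Stationarity (grad_x L = 0): Q x + c + A^T lambda = 0.
Primal feasibility: A x = b.

This gives the KKT block system:
  [ Q   A^T ] [ x     ]   [-c ]
  [ A    0  ] [ lambda ] = [ b ]

Solving the linear system:
  x*      = (-0.3763, -1.6039, -2.3961)
  lambda* = (2.5824, 0.0878)
  f(x*)   = 12.2357

x* = (-0.3763, -1.6039, -2.3961), lambda* = (2.5824, 0.0878)


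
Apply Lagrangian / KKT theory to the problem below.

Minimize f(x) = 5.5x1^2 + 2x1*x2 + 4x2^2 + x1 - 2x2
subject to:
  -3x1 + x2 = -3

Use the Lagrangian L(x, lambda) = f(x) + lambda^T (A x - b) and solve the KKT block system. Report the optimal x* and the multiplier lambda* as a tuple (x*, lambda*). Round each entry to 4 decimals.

Form the Lagrangian:
  L(x, lambda) = (1/2) x^T Q x + c^T x + lambda^T (A x - b)
Stationarity (grad_x L = 0): Q x + c + A^T lambda = 0.
Primal feasibility: A x = b.

This gives the KKT block system:
  [ Q   A^T ] [ x     ]   [-c ]
  [ A    0  ] [ lambda ] = [ b ]

Solving the linear system:
  x*      = (0.8737, -0.3789)
  lambda* = (3.2842)
  f(x*)   = 5.7421

x* = (0.8737, -0.3789), lambda* = (3.2842)


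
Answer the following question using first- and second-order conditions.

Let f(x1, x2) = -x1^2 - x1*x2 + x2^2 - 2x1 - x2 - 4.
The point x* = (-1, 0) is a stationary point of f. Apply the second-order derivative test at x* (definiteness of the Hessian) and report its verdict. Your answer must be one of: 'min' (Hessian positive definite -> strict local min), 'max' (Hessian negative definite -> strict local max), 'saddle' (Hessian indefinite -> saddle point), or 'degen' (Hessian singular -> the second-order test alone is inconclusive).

Compute the Hessian H = grad^2 f:
  H = [[-2, -1], [-1, 2]]
Verify stationarity: grad f(x*) = H x* + g = (0, 0).
Eigenvalues of H: -2.2361, 2.2361.
Eigenvalues have mixed signs, so H is indefinite -> x* is a saddle point.

saddle


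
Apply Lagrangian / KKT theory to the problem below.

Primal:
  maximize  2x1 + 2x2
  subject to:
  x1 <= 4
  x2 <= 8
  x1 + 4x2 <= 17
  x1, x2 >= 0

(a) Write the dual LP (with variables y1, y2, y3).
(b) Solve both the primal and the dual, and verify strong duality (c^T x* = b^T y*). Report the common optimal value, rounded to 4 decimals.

The standard primal-dual pair for 'max c^T x s.t. A x <= b, x >= 0' is:
  Dual:  min b^T y  s.t.  A^T y >= c,  y >= 0.

So the dual LP is:
  minimize  4y1 + 8y2 + 17y3
  subject to:
    y1 + y3 >= 2
    y2 + 4y3 >= 2
    y1, y2, y3 >= 0

Solving the primal: x* = (4, 3.25).
  primal value c^T x* = 14.5.
Solving the dual: y* = (1.5, 0, 0.5).
  dual value b^T y* = 14.5.
Strong duality: c^T x* = b^T y*. Confirmed.

14.5


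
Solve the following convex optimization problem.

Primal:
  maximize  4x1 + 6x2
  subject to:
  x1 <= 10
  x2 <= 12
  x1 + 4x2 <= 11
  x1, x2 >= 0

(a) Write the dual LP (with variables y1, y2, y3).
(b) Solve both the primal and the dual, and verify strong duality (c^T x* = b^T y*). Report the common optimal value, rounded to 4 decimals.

The standard primal-dual pair for 'max c^T x s.t. A x <= b, x >= 0' is:
  Dual:  min b^T y  s.t.  A^T y >= c,  y >= 0.

So the dual LP is:
  minimize  10y1 + 12y2 + 11y3
  subject to:
    y1 + y3 >= 4
    y2 + 4y3 >= 6
    y1, y2, y3 >= 0

Solving the primal: x* = (10, 0.25).
  primal value c^T x* = 41.5.
Solving the dual: y* = (2.5, 0, 1.5).
  dual value b^T y* = 41.5.
Strong duality: c^T x* = b^T y*. Confirmed.

41.5


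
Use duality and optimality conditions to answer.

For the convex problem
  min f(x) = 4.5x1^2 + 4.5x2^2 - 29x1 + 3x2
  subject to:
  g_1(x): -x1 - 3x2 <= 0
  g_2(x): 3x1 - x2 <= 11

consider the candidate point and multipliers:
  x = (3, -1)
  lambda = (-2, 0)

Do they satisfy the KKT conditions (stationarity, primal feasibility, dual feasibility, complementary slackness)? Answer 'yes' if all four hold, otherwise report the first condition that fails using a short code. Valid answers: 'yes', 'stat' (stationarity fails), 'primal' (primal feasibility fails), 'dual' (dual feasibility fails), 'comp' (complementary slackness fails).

Gradient of f: grad f(x) = Q x + c = (-2, -6)
Constraint values g_i(x) = a_i^T x - b_i:
  g_1((3, -1)) = 0
  g_2((3, -1)) = -1
Stationarity residual: grad f(x) + sum_i lambda_i a_i = (0, 0)
  -> stationarity OK
Primal feasibility (all g_i <= 0): OK
Dual feasibility (all lambda_i >= 0): FAILS
Complementary slackness (lambda_i * g_i(x) = 0 for all i): OK

Verdict: the first failing condition is dual_feasibility -> dual.

dual


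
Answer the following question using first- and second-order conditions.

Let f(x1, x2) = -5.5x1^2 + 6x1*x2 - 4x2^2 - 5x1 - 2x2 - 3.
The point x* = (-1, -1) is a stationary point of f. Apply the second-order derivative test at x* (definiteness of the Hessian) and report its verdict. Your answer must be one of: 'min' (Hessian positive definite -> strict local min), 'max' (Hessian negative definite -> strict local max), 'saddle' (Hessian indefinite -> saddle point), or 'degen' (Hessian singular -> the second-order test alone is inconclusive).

Compute the Hessian H = grad^2 f:
  H = [[-11, 6], [6, -8]]
Verify stationarity: grad f(x*) = H x* + g = (0, 0).
Eigenvalues of H: -15.6847, -3.3153.
Both eigenvalues < 0, so H is negative definite -> x* is a strict local max.

max


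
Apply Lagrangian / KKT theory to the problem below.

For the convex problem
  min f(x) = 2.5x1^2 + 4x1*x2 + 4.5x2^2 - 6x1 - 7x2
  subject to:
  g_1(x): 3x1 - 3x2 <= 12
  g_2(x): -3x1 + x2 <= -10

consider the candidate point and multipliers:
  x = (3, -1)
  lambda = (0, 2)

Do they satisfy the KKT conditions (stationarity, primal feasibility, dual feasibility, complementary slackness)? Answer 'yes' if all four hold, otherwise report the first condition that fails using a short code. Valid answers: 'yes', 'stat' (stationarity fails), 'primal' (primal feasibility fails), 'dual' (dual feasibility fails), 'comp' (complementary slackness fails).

Gradient of f: grad f(x) = Q x + c = (5, -4)
Constraint values g_i(x) = a_i^T x - b_i:
  g_1((3, -1)) = 0
  g_2((3, -1)) = 0
Stationarity residual: grad f(x) + sum_i lambda_i a_i = (-1, -2)
  -> stationarity FAILS
Primal feasibility (all g_i <= 0): OK
Dual feasibility (all lambda_i >= 0): OK
Complementary slackness (lambda_i * g_i(x) = 0 for all i): OK

Verdict: the first failing condition is stationarity -> stat.

stat


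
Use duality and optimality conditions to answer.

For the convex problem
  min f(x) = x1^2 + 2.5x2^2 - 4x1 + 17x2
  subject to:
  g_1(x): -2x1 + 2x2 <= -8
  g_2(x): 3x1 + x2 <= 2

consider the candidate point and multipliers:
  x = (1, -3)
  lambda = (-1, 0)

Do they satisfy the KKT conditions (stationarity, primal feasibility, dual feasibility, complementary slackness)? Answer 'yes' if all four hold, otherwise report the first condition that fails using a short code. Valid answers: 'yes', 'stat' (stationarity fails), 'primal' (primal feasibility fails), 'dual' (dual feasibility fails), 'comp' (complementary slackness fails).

Gradient of f: grad f(x) = Q x + c = (-2, 2)
Constraint values g_i(x) = a_i^T x - b_i:
  g_1((1, -3)) = 0
  g_2((1, -3)) = -2
Stationarity residual: grad f(x) + sum_i lambda_i a_i = (0, 0)
  -> stationarity OK
Primal feasibility (all g_i <= 0): OK
Dual feasibility (all lambda_i >= 0): FAILS
Complementary slackness (lambda_i * g_i(x) = 0 for all i): OK

Verdict: the first failing condition is dual_feasibility -> dual.

dual


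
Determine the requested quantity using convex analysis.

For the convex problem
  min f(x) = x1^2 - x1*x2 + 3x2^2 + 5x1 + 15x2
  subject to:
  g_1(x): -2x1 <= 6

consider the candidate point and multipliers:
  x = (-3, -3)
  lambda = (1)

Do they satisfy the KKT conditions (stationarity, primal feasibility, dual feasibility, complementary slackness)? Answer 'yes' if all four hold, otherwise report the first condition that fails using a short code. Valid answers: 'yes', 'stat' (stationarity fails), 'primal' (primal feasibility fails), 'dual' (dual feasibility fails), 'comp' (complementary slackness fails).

Gradient of f: grad f(x) = Q x + c = (2, 0)
Constraint values g_i(x) = a_i^T x - b_i:
  g_1((-3, -3)) = 0
Stationarity residual: grad f(x) + sum_i lambda_i a_i = (0, 0)
  -> stationarity OK
Primal feasibility (all g_i <= 0): OK
Dual feasibility (all lambda_i >= 0): OK
Complementary slackness (lambda_i * g_i(x) = 0 for all i): OK

Verdict: yes, KKT holds.

yes


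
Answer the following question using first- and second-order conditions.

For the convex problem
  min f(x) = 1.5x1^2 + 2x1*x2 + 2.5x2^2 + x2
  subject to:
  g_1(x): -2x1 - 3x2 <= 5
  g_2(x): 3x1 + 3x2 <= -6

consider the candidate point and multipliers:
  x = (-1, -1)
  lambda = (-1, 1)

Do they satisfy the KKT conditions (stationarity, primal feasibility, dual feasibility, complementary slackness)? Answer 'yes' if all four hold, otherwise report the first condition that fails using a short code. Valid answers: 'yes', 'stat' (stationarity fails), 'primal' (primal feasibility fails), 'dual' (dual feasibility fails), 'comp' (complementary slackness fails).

Gradient of f: grad f(x) = Q x + c = (-5, -6)
Constraint values g_i(x) = a_i^T x - b_i:
  g_1((-1, -1)) = 0
  g_2((-1, -1)) = 0
Stationarity residual: grad f(x) + sum_i lambda_i a_i = (0, 0)
  -> stationarity OK
Primal feasibility (all g_i <= 0): OK
Dual feasibility (all lambda_i >= 0): FAILS
Complementary slackness (lambda_i * g_i(x) = 0 for all i): OK

Verdict: the first failing condition is dual_feasibility -> dual.

dual


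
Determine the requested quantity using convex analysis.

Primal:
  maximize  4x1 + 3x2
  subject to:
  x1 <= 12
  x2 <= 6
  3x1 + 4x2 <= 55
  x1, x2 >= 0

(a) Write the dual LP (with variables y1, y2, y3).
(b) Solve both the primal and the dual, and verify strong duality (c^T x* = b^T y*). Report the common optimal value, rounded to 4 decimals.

The standard primal-dual pair for 'max c^T x s.t. A x <= b, x >= 0' is:
  Dual:  min b^T y  s.t.  A^T y >= c,  y >= 0.

So the dual LP is:
  minimize  12y1 + 6y2 + 55y3
  subject to:
    y1 + 3y3 >= 4
    y2 + 4y3 >= 3
    y1, y2, y3 >= 0

Solving the primal: x* = (12, 4.75).
  primal value c^T x* = 62.25.
Solving the dual: y* = (1.75, 0, 0.75).
  dual value b^T y* = 62.25.
Strong duality: c^T x* = b^T y*. Confirmed.

62.25


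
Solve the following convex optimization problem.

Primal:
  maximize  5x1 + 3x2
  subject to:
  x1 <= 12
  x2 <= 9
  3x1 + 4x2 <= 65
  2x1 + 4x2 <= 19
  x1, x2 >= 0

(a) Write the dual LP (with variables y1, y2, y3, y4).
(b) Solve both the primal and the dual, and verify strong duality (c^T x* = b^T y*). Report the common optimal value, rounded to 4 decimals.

The standard primal-dual pair for 'max c^T x s.t. A x <= b, x >= 0' is:
  Dual:  min b^T y  s.t.  A^T y >= c,  y >= 0.

So the dual LP is:
  minimize  12y1 + 9y2 + 65y3 + 19y4
  subject to:
    y1 + 3y3 + 2y4 >= 5
    y2 + 4y3 + 4y4 >= 3
    y1, y2, y3, y4 >= 0

Solving the primal: x* = (9.5, 0).
  primal value c^T x* = 47.5.
Solving the dual: y* = (0, 0, 0, 2.5).
  dual value b^T y* = 47.5.
Strong duality: c^T x* = b^T y*. Confirmed.

47.5


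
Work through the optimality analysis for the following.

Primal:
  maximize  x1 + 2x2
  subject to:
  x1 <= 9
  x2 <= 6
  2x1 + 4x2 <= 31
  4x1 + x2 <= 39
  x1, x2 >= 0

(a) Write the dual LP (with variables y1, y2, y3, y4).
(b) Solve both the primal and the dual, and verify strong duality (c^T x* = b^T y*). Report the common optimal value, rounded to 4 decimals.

The standard primal-dual pair for 'max c^T x s.t. A x <= b, x >= 0' is:
  Dual:  min b^T y  s.t.  A^T y >= c,  y >= 0.

So the dual LP is:
  minimize  9y1 + 6y2 + 31y3 + 39y4
  subject to:
    y1 + 2y3 + 4y4 >= 1
    y2 + 4y3 + y4 >= 2
    y1, y2, y3, y4 >= 0

Solving the primal: x* = (8.9286, 3.2857).
  primal value c^T x* = 15.5.
Solving the dual: y* = (0, 0, 0.5, 0).
  dual value b^T y* = 15.5.
Strong duality: c^T x* = b^T y*. Confirmed.

15.5


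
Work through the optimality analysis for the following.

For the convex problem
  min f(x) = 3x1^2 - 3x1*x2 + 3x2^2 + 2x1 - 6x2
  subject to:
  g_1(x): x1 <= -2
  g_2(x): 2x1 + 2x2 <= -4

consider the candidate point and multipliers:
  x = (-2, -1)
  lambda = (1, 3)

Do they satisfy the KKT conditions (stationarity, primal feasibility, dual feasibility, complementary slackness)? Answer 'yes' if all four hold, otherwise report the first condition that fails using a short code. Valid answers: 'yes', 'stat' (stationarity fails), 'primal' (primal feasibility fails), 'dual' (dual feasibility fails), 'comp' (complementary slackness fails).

Gradient of f: grad f(x) = Q x + c = (-7, -6)
Constraint values g_i(x) = a_i^T x - b_i:
  g_1((-2, -1)) = 0
  g_2((-2, -1)) = -2
Stationarity residual: grad f(x) + sum_i lambda_i a_i = (0, 0)
  -> stationarity OK
Primal feasibility (all g_i <= 0): OK
Dual feasibility (all lambda_i >= 0): OK
Complementary slackness (lambda_i * g_i(x) = 0 for all i): FAILS

Verdict: the first failing condition is complementary_slackness -> comp.

comp


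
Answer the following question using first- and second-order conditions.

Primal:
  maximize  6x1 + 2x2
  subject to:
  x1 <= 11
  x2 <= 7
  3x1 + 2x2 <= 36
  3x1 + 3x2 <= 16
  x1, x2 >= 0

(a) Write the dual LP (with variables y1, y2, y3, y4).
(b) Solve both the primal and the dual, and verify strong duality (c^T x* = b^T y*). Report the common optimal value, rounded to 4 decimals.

The standard primal-dual pair for 'max c^T x s.t. A x <= b, x >= 0' is:
  Dual:  min b^T y  s.t.  A^T y >= c,  y >= 0.

So the dual LP is:
  minimize  11y1 + 7y2 + 36y3 + 16y4
  subject to:
    y1 + 3y3 + 3y4 >= 6
    y2 + 2y3 + 3y4 >= 2
    y1, y2, y3, y4 >= 0

Solving the primal: x* = (5.3333, 0).
  primal value c^T x* = 32.
Solving the dual: y* = (0, 0, 0, 2).
  dual value b^T y* = 32.
Strong duality: c^T x* = b^T y*. Confirmed.

32
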